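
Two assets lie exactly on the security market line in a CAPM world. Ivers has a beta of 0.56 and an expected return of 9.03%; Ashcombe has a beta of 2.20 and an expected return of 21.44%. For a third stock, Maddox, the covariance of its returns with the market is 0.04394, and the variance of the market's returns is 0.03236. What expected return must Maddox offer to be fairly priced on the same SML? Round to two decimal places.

15.07%

MRP = (21.44% − 9.03%) / (2.20 − 0.56) = 7.5671%
R_f = 9.03% − 0.56 × 7.5671% = 4.7924%
β_Maddox = Cov / Var(R_m) = 0.04394 / 0.03236 = 1.3578
E(R_Maddox) = R_f + β × MRP = 4.7924% + 1.3578 × 7.5671% = 15.07%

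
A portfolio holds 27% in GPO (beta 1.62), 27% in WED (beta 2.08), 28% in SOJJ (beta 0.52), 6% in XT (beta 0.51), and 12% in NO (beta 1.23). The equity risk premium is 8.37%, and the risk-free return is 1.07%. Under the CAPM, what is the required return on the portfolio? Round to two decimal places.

β_P = Σ w_i β_i = 0.27×1.62 + 0.27×2.08 + 0.28×0.52 + 0.06×0.51 + 0.12×1.23 = 1.3228
E(R_P) = R_f + β_P × MRP = 1.07% + 1.3228 × 8.37% = 12.14%

12.14%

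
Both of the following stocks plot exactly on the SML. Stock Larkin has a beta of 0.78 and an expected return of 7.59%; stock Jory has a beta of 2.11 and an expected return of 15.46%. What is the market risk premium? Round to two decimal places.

Both satisfy E(R) = R_f + β·MRP, so the slope of the SML is
MRP = (15.46% − 7.59%) / (2.11 − 0.78) = 7.87% / 1.33 = 5.9173%

5.92%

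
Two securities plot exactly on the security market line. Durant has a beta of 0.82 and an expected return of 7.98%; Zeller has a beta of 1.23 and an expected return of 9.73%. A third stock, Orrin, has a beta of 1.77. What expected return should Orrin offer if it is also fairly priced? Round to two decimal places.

MRP (SML slope) = (9.73% − 7.98%) / (1.23 − 0.82) = 1.75% / 0.41 = 4.2683%
R_f (intercept) = 7.98% − 0.82 × 4.2683% = 4.4800%
E(R_Orrin) = R_f + β × MRP = 4.4800% + 1.77 × 4.2683% = 12.03%

12.03%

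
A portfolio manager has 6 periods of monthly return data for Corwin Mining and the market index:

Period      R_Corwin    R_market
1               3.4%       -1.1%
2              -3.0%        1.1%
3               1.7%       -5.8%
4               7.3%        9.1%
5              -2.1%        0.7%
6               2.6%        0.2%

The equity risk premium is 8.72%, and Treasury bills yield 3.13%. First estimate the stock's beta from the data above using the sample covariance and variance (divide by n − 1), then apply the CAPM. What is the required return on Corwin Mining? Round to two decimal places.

6.25%

Mean R_i = (3.4 − 3.0 + 1.7 + 7.3 − 2.1 + 2.6) / 6 = 1.6500%
Mean R_m = (-1.1 + 1.1 − 5.8 + 9.1 + 0.7 + 0.2) / 6 = 0.7000%
Σ(R_i − R̄_i)(R_m − R̄_m) = 41.6500  ⇒  Cov = 41.6500 / 5 = 8.3300
Σ(R_m − R̄_m)² = 116.4600  ⇒  Var(R_m) = 116.4600 / 5 = 23.2920
β = Cov / Var(R_m) = 8.3300 / 23.2920 = 0.3576
E(R) = R_f + β × MRP = 3.13% + 0.3576 × 8.72% = 6.25%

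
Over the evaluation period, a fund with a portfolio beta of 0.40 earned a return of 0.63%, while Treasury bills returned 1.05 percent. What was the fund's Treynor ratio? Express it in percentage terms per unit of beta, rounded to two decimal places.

-1.05%

Treynor = (R_P − R_f) / β_P = (0.63% − 1.05%) / 0.4000 = -0.42% / 0.4000 = -1.05%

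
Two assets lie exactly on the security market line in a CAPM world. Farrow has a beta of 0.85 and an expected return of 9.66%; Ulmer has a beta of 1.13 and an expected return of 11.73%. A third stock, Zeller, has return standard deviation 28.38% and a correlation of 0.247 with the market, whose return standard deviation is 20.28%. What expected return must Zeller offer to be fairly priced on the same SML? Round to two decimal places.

5.93%

MRP = (11.73% − 9.66%) / (1.13 − 0.85) = 7.3929%
R_f = 9.66% − 0.85 × 7.3929% = 3.3760%
β_Zeller = ρ·σ_i/σ_m = 0.247 × 28.38 / 20.28 = 0.3457
E(R_Zeller) = R_f + β × MRP = 3.3760% + 0.3457 × 7.3929% = 5.93%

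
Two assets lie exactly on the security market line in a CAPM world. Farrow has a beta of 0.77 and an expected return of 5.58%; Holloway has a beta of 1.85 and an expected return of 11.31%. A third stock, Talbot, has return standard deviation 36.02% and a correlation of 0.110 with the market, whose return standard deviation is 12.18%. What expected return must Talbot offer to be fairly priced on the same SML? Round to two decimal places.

MRP = (11.31% − 5.58%) / (1.85 − 0.77) = 5.3056%
R_f = 5.58% − 0.77 × 5.3056% = 1.4947%
β_Talbot = ρ·σ_i/σ_m = 0.110 × 36.02 / 12.18 = 0.3253
E(R_Talbot) = R_f + β × MRP = 1.4947% + 0.3253 × 5.3056% = 3.22%

3.22%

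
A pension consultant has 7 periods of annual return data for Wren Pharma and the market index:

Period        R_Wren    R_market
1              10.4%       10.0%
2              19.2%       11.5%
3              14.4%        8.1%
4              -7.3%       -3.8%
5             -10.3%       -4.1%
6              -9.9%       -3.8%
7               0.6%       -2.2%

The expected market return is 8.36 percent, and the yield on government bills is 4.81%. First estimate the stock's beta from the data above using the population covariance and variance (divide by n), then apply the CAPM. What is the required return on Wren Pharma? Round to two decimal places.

Mean R_i = (10.4 + 19.2 + 14.4 − 7.3 − 10.3 − 9.9 + 0.6) / 7 = 2.4429%
Mean R_m = (10.0 + 11.5 + 8.1 − 3.8 − 4.1 − 3.8 − 2.2) / 7 = 2.2429%
Σ(R_i − R̄_i)(R_m − R̄_m) = 509.3571  ⇒  Cov = 509.3571 / 7 = 72.7653
Σ(R_m − R̄_m)² = 313.1771  ⇒  Var(R_m) = 313.1771 / 7 = 44.7396
β = Cov / Var(R_m) = 72.7653 / 44.7396 = 1.6264
MRP = 8.36% − 4.81% = 3.55%
E(R) = R_f + β × MRP = 4.81% + 1.6264 × 3.55% = 10.58%

10.58%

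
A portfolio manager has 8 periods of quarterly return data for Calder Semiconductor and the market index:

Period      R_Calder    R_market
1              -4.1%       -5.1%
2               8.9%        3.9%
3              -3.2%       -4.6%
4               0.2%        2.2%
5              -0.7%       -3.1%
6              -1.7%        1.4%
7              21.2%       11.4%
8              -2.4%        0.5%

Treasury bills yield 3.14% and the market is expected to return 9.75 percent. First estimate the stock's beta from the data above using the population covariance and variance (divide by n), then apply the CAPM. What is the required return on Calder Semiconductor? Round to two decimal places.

Mean R_i = (-4.1 + 8.9 − 3.2 + 0.2 − 0.7 − 1.7 + 21.2 − 2.4) / 8 = 2.2750%
Mean R_m = (-5.1 + 3.9 − 4.6 + 2.2 − 3.1 + 1.4 + 11.4 + 0.5) / 8 = 0.8250%
Σ(R_i − R̄_i)(R_m − R̄_m) = 296.0350  ⇒  Cov = 296.0350 / 8 = 37.0044
Σ(R_m − R̄_m)² = 203.5550  ⇒  Var(R_m) = 203.5550 / 8 = 25.4444
β = Cov / Var(R_m) = 37.0044 / 25.4444 = 1.4543
MRP = 9.75% − 3.14% = 6.61%
E(R) = R_f + β × MRP = 3.14% + 1.4543 × 6.61% = 12.75%

12.75%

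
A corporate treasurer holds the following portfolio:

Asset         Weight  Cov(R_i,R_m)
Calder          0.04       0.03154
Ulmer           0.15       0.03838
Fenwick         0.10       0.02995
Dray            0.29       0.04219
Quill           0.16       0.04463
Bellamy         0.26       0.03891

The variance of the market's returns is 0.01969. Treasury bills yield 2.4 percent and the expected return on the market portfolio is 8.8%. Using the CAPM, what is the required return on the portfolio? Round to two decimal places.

15.24%

β_Calder = 0.03154 / 0.01969 = 1.6018
β_Ulmer = 0.03838 / 0.01969 = 1.9492
β_Fenwick = 0.02995 / 0.01969 = 1.5211
β_Dray = 0.04219 / 0.01969 = 2.1427
β_Quill = 0.04463 / 0.01969 = 2.2666
β_Bellamy = 0.03891 / 0.01969 = 1.9761
β_P = Σ w_i β_i = 0.04×1.6018 + 0.15×1.9492 + 0.10×1.5211 + 0.29×2.1427 + 0.16×2.2666 + 0.26×1.9761 = 2.0064
MRP = 8.8% − 2.4% = 6.40%
E(R_P) = R_f + β_P × MRP = 2.4% + 2.0064 × 6.4% = 15.24%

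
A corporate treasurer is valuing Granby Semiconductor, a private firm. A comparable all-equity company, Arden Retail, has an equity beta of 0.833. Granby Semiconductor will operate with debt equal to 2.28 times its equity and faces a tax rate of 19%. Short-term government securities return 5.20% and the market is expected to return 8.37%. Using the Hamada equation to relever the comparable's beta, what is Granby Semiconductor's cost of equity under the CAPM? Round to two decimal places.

β_L = β_U × [1 + (1 − t)(D/E)] = 0.833 × [1 + (1 − 0.19) × 2.28]
    = 0.833 × [1 + 0.81 × 2.28] = 0.833 × 2.8468 = 2.3714
MRP = 8.37% − 5.20% = 3.17%
E(R) = R_f + β_L × MRP = 5.20% + 2.3714 × 3.17% = 12.72%

12.72%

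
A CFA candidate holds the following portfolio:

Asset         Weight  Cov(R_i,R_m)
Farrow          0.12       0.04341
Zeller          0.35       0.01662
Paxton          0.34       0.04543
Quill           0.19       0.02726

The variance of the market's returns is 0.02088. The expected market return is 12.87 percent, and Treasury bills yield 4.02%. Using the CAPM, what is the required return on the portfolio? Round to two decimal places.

17.44%

β_Farrow = 0.04341 / 0.02088 = 2.0790
β_Zeller = 0.01662 / 0.02088 = 0.7960
β_Paxton = 0.04543 / 0.02088 = 2.1758
β_Quill = 0.02726 / 0.02088 = 1.3056
β_P = Σ w_i β_i = 0.12×2.0790 + 0.35×0.7960 + 0.34×2.1758 + 0.19×1.3056 = 1.5159
MRP = 12.87% − 4.02% = 8.85%
E(R_P) = R_f + β_P × MRP = 4.02% + 1.5159 × 8.85% = 17.44%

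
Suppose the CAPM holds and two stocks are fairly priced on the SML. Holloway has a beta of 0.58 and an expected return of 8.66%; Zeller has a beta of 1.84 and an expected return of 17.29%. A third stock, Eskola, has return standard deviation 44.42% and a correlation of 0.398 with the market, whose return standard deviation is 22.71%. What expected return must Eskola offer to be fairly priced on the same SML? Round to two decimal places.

10.02%

MRP = (17.29% − 8.66%) / (1.84 − 0.58) = 6.8492%
R_f = 8.66% − 0.58 × 6.8492% = 4.6875%
β_Eskola = ρ·σ_i/σ_m = 0.398 × 44.42 / 22.71 = 0.7785
E(R_Eskola) = R_f + β × MRP = 4.6875% + 0.7785 × 6.8492% = 10.02%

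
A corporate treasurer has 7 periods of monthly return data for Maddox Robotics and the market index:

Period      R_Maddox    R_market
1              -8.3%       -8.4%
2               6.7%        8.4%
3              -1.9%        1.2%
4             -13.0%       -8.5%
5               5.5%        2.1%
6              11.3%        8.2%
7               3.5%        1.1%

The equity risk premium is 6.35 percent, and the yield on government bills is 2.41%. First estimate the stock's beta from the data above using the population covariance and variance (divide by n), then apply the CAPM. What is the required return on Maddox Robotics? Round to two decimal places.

Mean R_i = (-8.3 + 6.7 − 1.9 − 13.0 + 5.5 + 11.3 + 3.5) / 7 = 0.5429%
Mean R_m = (-8.4 + 8.4 + 1.2 − 8.5 + 2.1 + 8.2 + 1.1) / 7 = 0.5857%
Σ(R_i − R̄_i)(R_m − R̄_m) = 340.0543  ⇒  Cov = 340.0543 / 7 = 48.5792
Σ(R_m − R̄_m)² = 285.2686  ⇒  Var(R_m) = 285.2686 / 7 = 40.7527
β = Cov / Var(R_m) = 48.5792 / 40.7527 = 1.1920
E(R) = R_f + β × MRP = 2.41% + 1.1920 × 6.35% = 9.98%

9.98%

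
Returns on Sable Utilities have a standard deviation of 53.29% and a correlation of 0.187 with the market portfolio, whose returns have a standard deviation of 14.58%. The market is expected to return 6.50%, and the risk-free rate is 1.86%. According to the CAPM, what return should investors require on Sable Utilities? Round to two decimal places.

β = ρ × σ_i / σ_m = 0.187 × 53.29% / 14.58% = 0.6835
MRP = 6.50% − 1.86% = 4.64%
E(R) = 1.86% + 0.6835 × 4.64% = 5.03%

5.03%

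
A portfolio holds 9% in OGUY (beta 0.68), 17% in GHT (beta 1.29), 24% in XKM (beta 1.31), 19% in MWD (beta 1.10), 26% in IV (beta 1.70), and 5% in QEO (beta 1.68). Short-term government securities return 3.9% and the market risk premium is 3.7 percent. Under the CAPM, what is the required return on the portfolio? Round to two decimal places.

β_P = Σ w_i β_i = 0.09×0.68 + 0.17×1.29 + 0.24×1.31 + 0.19×1.10 + 0.26×1.70 + 0.05×1.68 = 1.3299
E(R_P) = R_f + β_P × MRP = 3.9% + 1.3299 × 3.7% = 8.82%

8.82%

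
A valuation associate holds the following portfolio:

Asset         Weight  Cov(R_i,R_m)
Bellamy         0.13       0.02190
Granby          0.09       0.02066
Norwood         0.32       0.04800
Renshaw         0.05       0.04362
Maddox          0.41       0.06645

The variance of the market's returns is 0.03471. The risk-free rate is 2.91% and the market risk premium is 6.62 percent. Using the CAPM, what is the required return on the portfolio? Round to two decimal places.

12.35%

β_Bellamy = 0.02190 / 0.03471 = 0.6309
β_Granby = 0.02066 / 0.03471 = 0.5952
β_Norwood = 0.04800 / 0.03471 = 1.3829
β_Renshaw = 0.04362 / 0.03471 = 1.2567
β_Maddox = 0.06645 / 0.03471 = 1.9144
β_P = Σ w_i β_i = 0.13×0.6309 + 0.09×0.5952 + 0.32×1.3829 + 0.05×1.2567 + 0.41×1.9144 = 1.4259
E(R_P) = R_f + β_P × MRP = 2.91% + 1.4259 × 6.62% = 12.35%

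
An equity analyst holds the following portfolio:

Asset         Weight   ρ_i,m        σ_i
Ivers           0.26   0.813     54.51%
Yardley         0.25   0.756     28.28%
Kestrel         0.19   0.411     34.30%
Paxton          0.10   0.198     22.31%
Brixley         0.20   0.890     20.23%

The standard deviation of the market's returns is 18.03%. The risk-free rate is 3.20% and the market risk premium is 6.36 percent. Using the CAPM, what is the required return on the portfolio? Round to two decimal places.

11.52%

β_Ivers = 0.813 × 54.51% / 18.03% = 2.4579
β_Yardley = 0.756 × 28.28% / 18.03% = 1.1858
β_Kestrel = 0.411 × 34.30% / 18.03% = 0.7819
β_Paxton = 0.198 × 22.31% / 18.03% = 0.2450
β_Brixley = 0.890 × 20.23% / 18.03% = 0.9986
β_P = Σ w_i β_i = 0.26×2.4579 + 0.25×1.1858 + 0.19×0.7819 + 0.10×0.2450 + 0.20×0.9986 = 1.3083
E(R_P) = R_f + β_P × MRP = 3.20% + 1.3083 × 6.36% = 11.52%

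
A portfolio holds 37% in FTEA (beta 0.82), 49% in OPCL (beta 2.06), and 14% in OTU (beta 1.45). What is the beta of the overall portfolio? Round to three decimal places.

1.516

β_P = Σ w_i β_i = 0.37×0.82 + 0.49×2.06 + 0.14×1.45 = 1.5158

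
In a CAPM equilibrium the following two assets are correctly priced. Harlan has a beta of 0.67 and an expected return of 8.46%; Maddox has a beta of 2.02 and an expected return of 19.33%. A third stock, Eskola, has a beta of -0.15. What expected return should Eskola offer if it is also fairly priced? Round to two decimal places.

1.86%

MRP (SML slope) = (19.33% − 8.46%) / (2.02 − 0.67) = 10.87% / 1.35 = 8.0519%
R_f (intercept) = 8.46% − 0.67 × 8.0519% = 3.0652%
E(R_Eskola) = R_f + β × MRP = 3.0652% + -0.15 × 8.0519% = 1.86%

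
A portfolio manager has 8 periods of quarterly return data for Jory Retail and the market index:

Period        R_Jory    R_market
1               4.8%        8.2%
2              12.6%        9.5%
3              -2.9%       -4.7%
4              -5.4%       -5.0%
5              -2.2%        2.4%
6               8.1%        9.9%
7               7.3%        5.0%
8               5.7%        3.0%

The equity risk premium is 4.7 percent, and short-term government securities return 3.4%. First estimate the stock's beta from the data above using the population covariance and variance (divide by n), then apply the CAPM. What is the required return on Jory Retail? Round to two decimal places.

7.85%

Mean R_i = (4.8 + 12.6 − 2.9 − 5.4 − 2.2 + 8.1 + 7.3 + 5.7) / 8 = 3.5000%
Mean R_m = (8.2 + 9.5 − 4.7 − 5.0 + 2.4 + 9.9 + 5.0 + 3.0) / 8 = 3.5375%
Σ(R_i − R̄_i)(R_m − R̄_m) = 229.1500  ⇒  Cov = 229.1500 / 8 = 28.6438
Σ(R_m − R̄_m)² = 242.2388  ⇒  Var(R_m) = 242.2388 / 8 = 30.2799
β = Cov / Var(R_m) = 28.6438 / 30.2799 = 0.9460
E(R) = R_f + β × MRP = 3.4% + 0.9460 × 4.7% = 7.85%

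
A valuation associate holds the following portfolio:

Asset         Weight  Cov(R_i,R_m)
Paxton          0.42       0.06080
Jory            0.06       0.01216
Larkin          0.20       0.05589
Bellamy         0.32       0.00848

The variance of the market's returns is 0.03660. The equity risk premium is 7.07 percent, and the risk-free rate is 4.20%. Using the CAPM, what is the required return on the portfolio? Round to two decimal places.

11.96%

β_Paxton = 0.06080 / 0.03660 = 1.6612
β_Jory = 0.01216 / 0.03660 = 0.3322
β_Larkin = 0.05589 / 0.03660 = 1.5270
β_Bellamy = 0.00848 / 0.03660 = 0.2317
β_P = Σ w_i β_i = 0.42×1.6612 + 0.06×0.3322 + 0.20×1.5270 + 0.32×0.2317 = 1.0972
E(R_P) = R_f + β_P × MRP = 4.20% + 1.0972 × 7.07% = 11.96%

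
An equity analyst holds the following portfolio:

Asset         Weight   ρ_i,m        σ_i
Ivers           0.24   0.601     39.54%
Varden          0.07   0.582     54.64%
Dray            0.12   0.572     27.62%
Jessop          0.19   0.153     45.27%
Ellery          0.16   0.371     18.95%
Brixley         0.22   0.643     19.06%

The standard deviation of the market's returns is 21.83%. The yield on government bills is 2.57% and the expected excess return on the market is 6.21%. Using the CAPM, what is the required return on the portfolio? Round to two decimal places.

6.83%

β_Ivers = 0.601 × 39.54% / 21.83% = 1.0886
β_Varden = 0.582 × 54.64% / 21.83% = 1.4567
β_Dray = 0.572 × 27.62% / 21.83% = 0.7237
β_Jessop = 0.153 × 45.27% / 21.83% = 0.3173
β_Ellery = 0.371 × 18.95% / 21.83% = 0.3221
β_Brixley = 0.643 × 19.06% / 21.83% = 0.5614
β_P = Σ w_i β_i = 0.24×1.0886 + 0.07×1.4567 + 0.12×0.7237 + 0.19×0.3173 + 0.16×0.3221 + 0.22×0.5614 = 0.6854
E(R_P) = R_f + β_P × MRP = 2.57% + 0.6854 × 6.21% = 6.83%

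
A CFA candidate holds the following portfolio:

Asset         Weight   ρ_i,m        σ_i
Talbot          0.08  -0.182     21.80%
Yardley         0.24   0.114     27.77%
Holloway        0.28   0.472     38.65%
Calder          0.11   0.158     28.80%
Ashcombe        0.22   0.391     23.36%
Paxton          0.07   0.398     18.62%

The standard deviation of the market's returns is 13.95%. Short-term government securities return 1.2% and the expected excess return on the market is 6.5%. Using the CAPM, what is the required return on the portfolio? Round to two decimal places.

5.20%

β_Talbot = -0.182 × 21.80% / 13.95% = -0.2844
β_Yardley = 0.114 × 27.77% / 13.95% = 0.2269
β_Holloway = 0.472 × 38.65% / 13.95% = 1.3077
β_Calder = 0.158 × 28.80% / 13.95% = 0.3262
β_Ashcombe = 0.391 × 23.36% / 13.95% = 0.6547
β_Paxton = 0.398 × 18.62% / 13.95% = 0.5312
β_P = Σ w_i β_i = 0.08×-0.2844 + 0.24×0.2269 + 0.28×1.3077 + 0.11×0.3262 + 0.22×0.6547 + 0.07×0.5312 = 0.6150
E(R_P) = R_f + β_P × MRP = 1.2% + 0.6150 × 6.5% = 5.20%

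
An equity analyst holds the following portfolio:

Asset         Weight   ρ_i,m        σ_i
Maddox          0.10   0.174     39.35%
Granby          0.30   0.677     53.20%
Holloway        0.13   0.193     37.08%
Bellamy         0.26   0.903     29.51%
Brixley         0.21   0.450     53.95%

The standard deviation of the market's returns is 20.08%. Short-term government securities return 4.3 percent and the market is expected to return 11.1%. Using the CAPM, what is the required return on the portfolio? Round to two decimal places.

12.58%

β_Maddox = 0.174 × 39.35% / 20.08% = 0.3410
β_Granby = 0.677 × 53.20% / 20.08% = 1.7936
β_Holloway = 0.193 × 37.08% / 20.08% = 0.3564
β_Bellamy = 0.903 × 29.51% / 20.08% = 1.3271
β_Brixley = 0.450 × 53.95% / 20.08% = 1.2090
β_P = Σ w_i β_i = 0.10×0.3410 + 0.30×1.7936 + 0.13×0.3564 + 0.26×1.3271 + 0.21×1.2090 = 1.2174
MRP = 11.1% − 4.3% = 6.80%
E(R_P) = R_f + β_P × MRP = 4.3% + 1.2174 × 6.8% = 12.58%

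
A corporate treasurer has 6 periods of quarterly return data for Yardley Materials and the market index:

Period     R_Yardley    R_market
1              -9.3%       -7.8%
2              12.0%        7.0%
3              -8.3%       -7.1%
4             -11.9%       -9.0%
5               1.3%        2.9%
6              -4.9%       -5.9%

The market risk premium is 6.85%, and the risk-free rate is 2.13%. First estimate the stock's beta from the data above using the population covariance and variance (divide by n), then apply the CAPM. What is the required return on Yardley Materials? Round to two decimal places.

Mean R_i = (-9.3 + 12.0 − 8.3 − 11.9 + 1.3 − 4.9) / 6 = -3.5167%
Mean R_m = (-7.8 + 7.0 − 7.1 − 9.0 + 2.9 − 5.9) / 6 = -3.3167%
Σ(R_i − R̄_i)(R_m − R̄_m) = 285.2683  ⇒  Cov = 285.2683 / 6 = 47.5447
Σ(R_m − R̄_m)² = 218.4683  ⇒  Var(R_m) = 218.4683 / 6 = 36.4114
β = Cov / Var(R_m) = 47.5447 / 36.4114 = 1.3058
E(R) = R_f + β × MRP = 2.13% + 1.3058 × 6.85% = 11.07%

11.07%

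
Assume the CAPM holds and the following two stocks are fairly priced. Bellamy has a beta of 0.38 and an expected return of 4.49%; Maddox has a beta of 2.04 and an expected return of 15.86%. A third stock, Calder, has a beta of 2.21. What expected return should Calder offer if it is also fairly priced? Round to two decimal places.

17.02%

MRP (SML slope) = (15.86% − 4.49%) / (2.04 − 0.38) = 11.37% / 1.66 = 6.8494%
R_f (intercept) = 4.49% − 0.38 × 6.8494% = 1.8872%
E(R_Calder) = R_f + β × MRP = 1.8872% + 2.21 × 6.8494% = 17.02%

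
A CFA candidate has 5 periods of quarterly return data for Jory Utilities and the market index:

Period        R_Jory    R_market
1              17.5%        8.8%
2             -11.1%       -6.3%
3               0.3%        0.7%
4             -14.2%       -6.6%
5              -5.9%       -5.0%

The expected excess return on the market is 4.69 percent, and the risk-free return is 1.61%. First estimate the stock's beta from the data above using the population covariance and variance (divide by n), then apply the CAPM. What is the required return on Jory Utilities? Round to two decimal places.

Mean R_i = (17.5 − 11.1 + 0.3 − 14.2 − 5.9) / 5 = -2.6800%
Mean R_m = (8.8 − 6.3 + 0.7 − 6.6 − 5.0) / 5 = -1.6800%
Σ(R_i − R̄_i)(R_m − R̄_m) = 324.8480  ⇒  Cov = 324.8480 / 5 = 64.9696
Σ(R_m − R̄_m)² = 172.0680  ⇒  Var(R_m) = 172.0680 / 5 = 34.4136
β = Cov / Var(R_m) = 64.9696 / 34.4136 = 1.8879
E(R) = R_f + β × MRP = 1.61% + 1.8879 × 4.69% = 10.46%

10.46%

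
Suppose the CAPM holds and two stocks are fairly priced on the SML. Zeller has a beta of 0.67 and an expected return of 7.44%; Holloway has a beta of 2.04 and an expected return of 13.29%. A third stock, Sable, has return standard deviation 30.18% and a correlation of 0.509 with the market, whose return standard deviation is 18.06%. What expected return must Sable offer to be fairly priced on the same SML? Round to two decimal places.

MRP = (13.29% − 7.44%) / (2.04 − 0.67) = 4.2701%
R_f = 7.44% − 0.67 × 4.2701% = 4.5790%
β_Sable = ρ·σ_i/σ_m = 0.509 × 30.18 / 18.06 = 0.8506
E(R_Sable) = R_f + β × MRP = 4.5790% + 0.8506 × 4.2701% = 8.21%

8.21%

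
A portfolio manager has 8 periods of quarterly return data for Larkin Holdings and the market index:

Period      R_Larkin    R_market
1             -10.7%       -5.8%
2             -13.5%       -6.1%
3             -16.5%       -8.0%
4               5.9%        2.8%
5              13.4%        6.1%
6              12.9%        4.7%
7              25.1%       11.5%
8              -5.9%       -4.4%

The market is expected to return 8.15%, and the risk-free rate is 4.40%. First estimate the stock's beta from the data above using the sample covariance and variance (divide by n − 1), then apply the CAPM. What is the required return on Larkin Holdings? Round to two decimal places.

Mean R_i = (-10.7 − 13.5 − 16.5 + 5.9 + 13.4 + 12.9 + 25.1 − 5.9) / 8 = 1.3375%
Mean R_m = (-5.8 − 6.1 − 8.0 + 2.8 + 6.1 + 4.7 + 11.5 − 4.4) / 8 = 0.1000%
Σ(R_i − R̄_i)(R_m − R̄_m) = 748.8400  ⇒  Cov = 748.8400 / 7 = 106.9771
Σ(R_m − R̄_m)² = 353.5200  ⇒  Var(R_m) = 353.5200 / 7 = 50.5029
β = Cov / Var(R_m) = 106.9771 / 50.5029 = 2.1182
MRP = 8.15% − 4.40% = 3.75%
E(R) = R_f + β × MRP = 4.40% + 2.1182 × 3.75% = 12.34%

12.34%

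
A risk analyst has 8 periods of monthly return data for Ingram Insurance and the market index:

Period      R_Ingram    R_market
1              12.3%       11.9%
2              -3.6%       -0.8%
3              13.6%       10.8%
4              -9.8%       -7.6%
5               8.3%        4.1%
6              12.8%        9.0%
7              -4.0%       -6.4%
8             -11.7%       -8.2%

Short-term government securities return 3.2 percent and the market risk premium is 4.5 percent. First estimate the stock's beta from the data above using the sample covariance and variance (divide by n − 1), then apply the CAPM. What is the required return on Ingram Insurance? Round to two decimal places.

8.69%

Mean R_i = (12.3 − 3.6 + 13.6 − 9.8 + 8.3 + 12.8 − 4.0 − 11.7) / 8 = 2.2375%
Mean R_m = (11.9 − 0.8 + 10.8 − 7.6 + 4.1 + 9.0 − 6.4 − 8.2) / 8 = 1.6000%
Σ(R_i − R̄_i)(R_m − R̄_m) = 612.7400  ⇒  Cov = 612.7400 / 7 = 87.5343
Σ(R_m − R̄_m)² = 502.1800  ⇒  Var(R_m) = 502.1800 / 7 = 71.7400
β = Cov / Var(R_m) = 87.5343 / 71.7400 = 1.2202
E(R) = R_f + β × MRP = 3.2% + 1.2202 × 4.5% = 8.69%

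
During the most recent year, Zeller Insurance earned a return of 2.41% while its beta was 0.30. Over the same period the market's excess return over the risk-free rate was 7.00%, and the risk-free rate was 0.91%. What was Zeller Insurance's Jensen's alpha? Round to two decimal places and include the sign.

CAPM benchmark = R_f + β(R_m − R_f) = 0.91% + 0.30 × 7.00% = 3.0100%
α = actual − benchmark = 2.41% − 3.0100% = -0.60%

-0.60%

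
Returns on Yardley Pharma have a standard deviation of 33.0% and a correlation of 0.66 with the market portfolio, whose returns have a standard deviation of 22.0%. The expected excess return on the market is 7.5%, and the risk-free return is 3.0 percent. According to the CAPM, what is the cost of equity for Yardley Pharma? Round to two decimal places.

10.43%

β = ρ × σ_i / σ_m = 0.66 × 33.0% / 22.0% = 0.9900
E(R) = 3.0% + 0.9900 × 7.5% = 10.43%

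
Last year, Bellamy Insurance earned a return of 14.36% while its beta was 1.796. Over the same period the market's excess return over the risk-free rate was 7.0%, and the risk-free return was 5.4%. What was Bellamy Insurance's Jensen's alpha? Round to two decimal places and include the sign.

CAPM benchmark = R_f + β(R_m − R_f) = 5.4% + 1.796 × 7.0% = 17.9720%
α = actual − benchmark = 14.36% − 17.9720% = -3.61%

-3.61%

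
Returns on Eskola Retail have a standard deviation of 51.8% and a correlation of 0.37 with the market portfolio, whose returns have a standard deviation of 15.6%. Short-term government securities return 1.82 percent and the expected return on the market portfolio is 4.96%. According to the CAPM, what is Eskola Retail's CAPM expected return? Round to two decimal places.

β = ρ × σ_i / σ_m = 0.37 × 51.8% / 15.6% = 1.2286
MRP = 4.96% − 1.82% = 3.14%
E(R) = 1.82% + 1.2286 × 3.14% = 5.68%

5.68%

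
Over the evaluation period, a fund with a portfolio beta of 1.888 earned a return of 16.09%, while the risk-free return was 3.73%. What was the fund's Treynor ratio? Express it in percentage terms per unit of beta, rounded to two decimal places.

Treynor = (R_P − R_f) / β_P = (16.09% − 3.73%) / 1.8880 = 12.36% / 1.8880 = 6.55%

6.55%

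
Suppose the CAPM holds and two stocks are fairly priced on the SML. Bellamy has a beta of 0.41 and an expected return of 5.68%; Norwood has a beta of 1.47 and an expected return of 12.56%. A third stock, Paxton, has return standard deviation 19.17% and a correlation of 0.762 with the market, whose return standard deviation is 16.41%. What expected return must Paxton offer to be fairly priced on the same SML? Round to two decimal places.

MRP = (12.56% − 5.68%) / (1.47 − 0.41) = 6.4906%
R_f = 5.68% − 0.41 × 6.4906% = 3.0189%
β_Paxton = ρ·σ_i/σ_m = 0.762 × 19.17 / 16.41 = 0.8902
E(R_Paxton) = R_f + β × MRP = 3.0189% + 0.8902 × 6.4906% = 8.80%

8.80%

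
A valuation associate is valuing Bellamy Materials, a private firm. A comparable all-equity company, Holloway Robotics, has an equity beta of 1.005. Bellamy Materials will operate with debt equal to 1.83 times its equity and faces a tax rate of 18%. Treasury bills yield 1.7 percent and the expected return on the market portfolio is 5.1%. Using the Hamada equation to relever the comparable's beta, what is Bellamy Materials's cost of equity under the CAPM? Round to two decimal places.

β_L = β_U × [1 + (1 − t)(D/E)] = 1.005 × [1 + (1 − 0.18) × 1.83]
    = 1.005 × [1 + 0.82 × 1.83] = 1.005 × 2.5006 = 2.5131
MRP = 5.1% − 1.7% = 3.40%
E(R) = R_f + β_L × MRP = 1.7% + 2.5131 × 3.4% = 10.24%

10.24%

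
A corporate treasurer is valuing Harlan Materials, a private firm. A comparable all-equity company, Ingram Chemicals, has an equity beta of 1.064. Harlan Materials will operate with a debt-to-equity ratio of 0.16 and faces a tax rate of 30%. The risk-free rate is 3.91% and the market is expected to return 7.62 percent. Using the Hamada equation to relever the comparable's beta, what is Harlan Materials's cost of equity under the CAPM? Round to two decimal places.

8.30%

β_L = β_U × [1 + (1 − t)(D/E)] = 1.064 × [1 + (1 − 0.30) × 0.16]
    = 1.064 × [1 + 0.70 × 0.16] = 1.064 × 1.1120 = 1.1832
MRP = 7.62% − 3.91% = 3.71%
E(R) = R_f + β_L × MRP = 3.91% + 1.1832 × 3.71% = 8.30%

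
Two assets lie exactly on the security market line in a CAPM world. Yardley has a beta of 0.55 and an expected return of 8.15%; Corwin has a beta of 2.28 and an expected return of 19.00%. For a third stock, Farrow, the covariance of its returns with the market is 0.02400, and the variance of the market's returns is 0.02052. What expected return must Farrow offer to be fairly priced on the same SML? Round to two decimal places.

12.04%

MRP = (19.00% − 8.15%) / (2.28 − 0.55) = 6.2717%
R_f = 8.15% − 0.55 × 6.2717% = 4.7006%
β_Farrow = Cov / Var(R_m) = 0.02400 / 0.02052 = 1.1696
E(R_Farrow) = R_f + β × MRP = 4.7006% + 1.1696 × 6.2717% = 12.04%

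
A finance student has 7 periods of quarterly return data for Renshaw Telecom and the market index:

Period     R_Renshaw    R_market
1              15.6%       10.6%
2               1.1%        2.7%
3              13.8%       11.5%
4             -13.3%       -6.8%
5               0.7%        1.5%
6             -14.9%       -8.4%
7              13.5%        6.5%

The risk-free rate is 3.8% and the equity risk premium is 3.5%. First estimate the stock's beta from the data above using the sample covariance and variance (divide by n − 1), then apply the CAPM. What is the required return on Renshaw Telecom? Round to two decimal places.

9.40%

Mean R_i = (15.6 + 1.1 + 13.8 − 13.3 + 0.7 − 14.9 + 13.5) / 7 = 2.3571%
Mean R_m = (10.6 + 2.7 + 11.5 − 6.8 + 1.5 − 8.4 + 6.5) / 7 = 2.5143%
Σ(R_i − R̄_i)(R_m − R̄_m) = 589.9443  ⇒  Cov = 589.9443 / 6 = 98.3241
Σ(R_m − R̄_m)² = 368.9486  ⇒  Var(R_m) = 368.9486 / 6 = 61.4914
β = Cov / Var(R_m) = 98.3241 / 61.4914 = 1.5990
E(R) = R_f + β × MRP = 3.8% + 1.5990 × 3.5% = 9.40%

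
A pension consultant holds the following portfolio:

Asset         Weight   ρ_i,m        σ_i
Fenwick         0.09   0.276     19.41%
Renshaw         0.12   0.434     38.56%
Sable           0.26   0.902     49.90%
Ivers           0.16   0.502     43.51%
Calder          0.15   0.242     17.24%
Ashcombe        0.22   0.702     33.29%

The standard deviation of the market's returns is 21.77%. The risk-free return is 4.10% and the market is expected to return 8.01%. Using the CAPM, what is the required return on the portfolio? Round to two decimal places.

8.31%

β_Fenwick = 0.276 × 19.41% / 21.77% = 0.2461
β_Renshaw = 0.434 × 38.56% / 21.77% = 0.7687
β_Sable = 0.902 × 49.90% / 21.77% = 2.0675
β_Ivers = 0.502 × 43.51% / 21.77% = 1.0033
β_Calder = 0.242 × 17.24% / 21.77% = 0.1916
β_Ashcombe = 0.702 × 33.29% / 21.77% = 1.0735
β_P = Σ w_i β_i = 0.09×0.2461 + 0.12×0.7687 + 0.26×2.0675 + 0.16×1.0033 + 0.15×0.1916 + 0.22×1.0735 = 1.0774
MRP = 8.01% − 4.10% = 3.91%
E(R_P) = R_f + β_P × MRP = 4.10% + 1.0774 × 3.91% = 8.31%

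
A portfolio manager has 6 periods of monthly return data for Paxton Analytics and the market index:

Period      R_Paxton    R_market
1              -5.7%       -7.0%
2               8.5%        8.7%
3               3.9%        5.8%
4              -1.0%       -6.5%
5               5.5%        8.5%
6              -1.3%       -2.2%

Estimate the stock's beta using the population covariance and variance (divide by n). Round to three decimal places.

0.672

Mean R_i = (-5.7 + 8.5 + 3.9 − 1.0 + 5.5 − 1.3) / 6 = 1.6500%
Mean R_m = (-7.0 + 8.7 + 5.8 − 6.5 + 8.5 − 2.2) / 6 = 1.2167%
Σ(R_i − R̄_i)(R_m − R̄_m) = 180.5350  ⇒  Cov = 180.5350 / 6 = 30.0892
Σ(R_m − R̄_m)² = 268.7883  ⇒  Var(R_m) = 268.7883 / 6 = 44.7981
β = Cov / Var(R_m) = 30.0892 / 44.7981 = 0.6717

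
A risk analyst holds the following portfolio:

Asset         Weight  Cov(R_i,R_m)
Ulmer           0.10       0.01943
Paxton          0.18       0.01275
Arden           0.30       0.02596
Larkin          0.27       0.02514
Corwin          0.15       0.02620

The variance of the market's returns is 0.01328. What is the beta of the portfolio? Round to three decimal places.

β_Ulmer = 0.01943 / 0.01328 = 1.4631
β_Paxton = 0.01275 / 0.01328 = 0.9601
β_Arden = 0.02596 / 0.01328 = 1.9548
β_Larkin = 0.02514 / 0.01328 = 1.8931
β_Corwin = 0.02620 / 0.01328 = 1.9729
β_P = Σ w_i β_i = 0.10×1.4631 + 0.18×0.9601 + 0.30×1.9548 + 0.27×1.8931 + 0.15×1.9729 = 1.7126

1.713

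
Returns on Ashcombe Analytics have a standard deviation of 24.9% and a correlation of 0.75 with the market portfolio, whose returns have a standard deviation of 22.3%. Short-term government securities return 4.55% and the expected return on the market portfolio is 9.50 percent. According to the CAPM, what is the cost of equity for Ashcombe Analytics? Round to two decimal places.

8.70%

β = ρ × σ_i / σ_m = 0.75 × 24.9% / 22.3% = 0.8374
MRP = 9.50% − 4.55% = 4.95%
E(R) = 4.55% + 0.8374 × 4.95% = 8.70%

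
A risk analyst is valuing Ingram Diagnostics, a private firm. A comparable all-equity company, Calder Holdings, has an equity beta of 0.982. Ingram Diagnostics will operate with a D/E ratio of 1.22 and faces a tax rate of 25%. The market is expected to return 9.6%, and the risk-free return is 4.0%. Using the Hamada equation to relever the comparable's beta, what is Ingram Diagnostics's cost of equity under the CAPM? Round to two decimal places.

β_L = β_U × [1 + (1 − t)(D/E)] = 0.982 × [1 + (1 − 0.25) × 1.22]
    = 0.982 × [1 + 0.75 × 1.22] = 0.982 × 1.9150 = 1.8805
MRP = 9.6% − 4.0% = 5.60%
E(R) = R_f + β_L × MRP = 4.0% + 1.8805 × 5.6% = 14.53%

14.53%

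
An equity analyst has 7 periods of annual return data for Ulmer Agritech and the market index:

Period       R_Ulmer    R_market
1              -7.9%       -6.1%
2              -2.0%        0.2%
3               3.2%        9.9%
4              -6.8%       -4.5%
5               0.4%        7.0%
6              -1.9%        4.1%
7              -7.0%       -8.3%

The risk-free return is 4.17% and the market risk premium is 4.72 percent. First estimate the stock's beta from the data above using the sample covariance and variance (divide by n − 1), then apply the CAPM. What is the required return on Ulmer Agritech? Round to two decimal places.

Mean R_i = (-7.9 − 2.0 + 3.2 − 6.8 + 0.4 − 1.9 − 7.0) / 7 = -3.1429%
Mean R_m = (-6.1 + 0.2 + 9.9 − 4.5 + 7.0 + 4.1 − 8.3) / 7 = 0.3286%
Σ(R_i − R̄_i)(R_m − R̄_m) = 170.4086  ⇒  Cov = 170.4086 / 6 = 28.4014
Σ(R_m − R̄_m)² = 289.4543  ⇒  Var(R_m) = 289.4543 / 6 = 48.2424
β = Cov / Var(R_m) = 28.4014 / 48.2424 = 0.5887
E(R) = R_f + β × MRP = 4.17% + 0.5887 × 4.72% = 6.95%

6.95%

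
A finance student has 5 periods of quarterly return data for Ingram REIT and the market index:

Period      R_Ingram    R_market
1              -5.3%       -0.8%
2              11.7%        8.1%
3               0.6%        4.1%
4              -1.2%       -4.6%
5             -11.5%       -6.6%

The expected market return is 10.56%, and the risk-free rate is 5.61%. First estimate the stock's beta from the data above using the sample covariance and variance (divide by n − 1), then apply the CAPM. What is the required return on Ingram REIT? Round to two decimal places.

Mean R_i = (-5.3 + 11.7 + 0.6 − 1.2 − 11.5) / 5 = -1.1400%
Mean R_m = (-0.8 + 8.1 + 4.1 − 4.6 − 6.6) / 5 = 0.0400%
Σ(R_i − R̄_i)(R_m − R̄_m) = 183.1180  ⇒  Cov = 183.1180 / 4 = 45.7795
Σ(R_m − R̄_m)² = 147.7720  ⇒  Var(R_m) = 147.7720 / 4 = 36.9430
β = Cov / Var(R_m) = 45.7795 / 36.9430 = 1.2392
MRP = 10.56% − 5.61% = 4.95%
E(R) = R_f + β × MRP = 5.61% + 1.2392 × 4.95% = 11.74%

11.74%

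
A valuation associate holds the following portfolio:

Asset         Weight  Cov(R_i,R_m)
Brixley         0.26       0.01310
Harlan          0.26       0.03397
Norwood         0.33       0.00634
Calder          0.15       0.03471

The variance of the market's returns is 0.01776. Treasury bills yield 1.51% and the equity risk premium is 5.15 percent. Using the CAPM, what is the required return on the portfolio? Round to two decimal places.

7.18%

β_Brixley = 0.01310 / 0.01776 = 0.7376
β_Harlan = 0.03397 / 0.01776 = 1.9127
β_Norwood = 0.00634 / 0.01776 = 0.3570
β_Calder = 0.03471 / 0.01776 = 1.9544
β_P = Σ w_i β_i = 0.26×0.7376 + 0.26×1.9127 + 0.33×0.3570 + 0.15×1.9544 = 1.1000
E(R_P) = R_f + β_P × MRP = 1.51% + 1.1000 × 5.15% = 7.18%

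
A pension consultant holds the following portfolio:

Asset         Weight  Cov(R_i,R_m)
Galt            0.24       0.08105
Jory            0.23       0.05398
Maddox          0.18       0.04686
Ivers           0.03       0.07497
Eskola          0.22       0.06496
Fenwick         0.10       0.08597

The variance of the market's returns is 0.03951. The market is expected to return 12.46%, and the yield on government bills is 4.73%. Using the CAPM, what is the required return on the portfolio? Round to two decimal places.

17.53%

β_Galt = 0.08105 / 0.03951 = 2.0514
β_Jory = 0.05398 / 0.03951 = 1.3662
β_Maddox = 0.04686 / 0.03951 = 1.1860
β_Ivers = 0.07497 / 0.03951 = 1.8975
β_Eskola = 0.06496 / 0.03951 = 1.6441
β_Fenwick = 0.08597 / 0.03951 = 2.1759
β_P = Σ w_i β_i = 0.24×2.0514 + 0.23×1.3662 + 0.18×1.1860 + 0.03×1.8975 + 0.22×1.6441 + 0.10×2.1759 = 1.6563
MRP = 12.46% − 4.73% = 7.73%
E(R_P) = R_f + β_P × MRP = 4.73% + 1.6563 × 7.73% = 17.53%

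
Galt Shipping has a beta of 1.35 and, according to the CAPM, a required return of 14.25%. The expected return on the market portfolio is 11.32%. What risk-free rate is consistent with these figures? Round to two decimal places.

E(R) = R_f + β(E(R_m) − R_f) = R_f(1 − β) + β·E(R_m)
14.25% = R_f × (1 − 1.35) + 1.35 × 11.32%
14.25% = R_f × -0.35 + 15.2820%
R_f = (14.25% − 15.2820%) / -0.35 = 2.95%

2.95%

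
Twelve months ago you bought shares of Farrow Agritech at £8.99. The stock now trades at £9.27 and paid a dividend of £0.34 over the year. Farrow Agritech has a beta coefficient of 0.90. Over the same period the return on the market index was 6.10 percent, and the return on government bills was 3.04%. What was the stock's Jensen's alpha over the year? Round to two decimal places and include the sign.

+1.10%

Realised HPR = (P1 + D1 − P0) / P0 = (9.27 + 0.34 − 8.99) / 8.99 = 0.62 / 8.99 = 6.8966%
MRP = 6.10% − 3.04% = 3.06%
CAPM required = R_f + β·MRP = 3.04% + 0.90 × 3.06% = 5.7940%
α = realised − required = 6.8966% − 5.7940% = +1.10%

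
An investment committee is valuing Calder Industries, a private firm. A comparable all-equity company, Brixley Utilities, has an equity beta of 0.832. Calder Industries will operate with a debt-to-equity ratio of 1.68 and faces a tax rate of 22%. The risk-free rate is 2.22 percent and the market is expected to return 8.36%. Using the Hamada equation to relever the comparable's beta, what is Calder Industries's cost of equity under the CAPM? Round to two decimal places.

β_L = β_U × [1 + (1 − t)(D/E)] = 0.832 × [1 + (1 − 0.22) × 1.68]
    = 0.832 × [1 + 0.78 × 1.68] = 0.832 × 2.3104 = 1.9223
MRP = 8.36% − 2.22% = 6.14%
E(R) = R_f + β_L × MRP = 2.22% + 1.9223 × 6.14% = 14.02%

14.02%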